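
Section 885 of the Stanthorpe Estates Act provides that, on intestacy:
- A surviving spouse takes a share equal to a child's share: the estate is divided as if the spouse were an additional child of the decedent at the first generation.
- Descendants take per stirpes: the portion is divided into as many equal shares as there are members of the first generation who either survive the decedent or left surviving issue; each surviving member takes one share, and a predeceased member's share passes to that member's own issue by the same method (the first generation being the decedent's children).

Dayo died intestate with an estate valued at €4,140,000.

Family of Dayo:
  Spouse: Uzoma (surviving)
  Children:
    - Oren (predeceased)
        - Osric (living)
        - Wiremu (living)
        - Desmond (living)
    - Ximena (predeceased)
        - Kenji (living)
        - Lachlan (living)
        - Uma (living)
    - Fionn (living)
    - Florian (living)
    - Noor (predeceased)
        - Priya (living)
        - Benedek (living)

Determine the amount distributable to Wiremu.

Wiremu receives €230,000.

The spouse counts as an additional share at the children's level, so there are 6 primary shares of €690,000. Uzoma takes one such share (€690,000).
The children's combined portion (€3,450,000) is divided into 5 shares of €690,000: Fionn and Florian each take €690,000; Oren's €690,000 share passes to Oren's issue; Ximena's €690,000 share passes to Ximena's issue; Noor's €690,000 share passes to Noor's issue.
Oren's share (€690,000) is divided into 3 shares of €230,000: Osric, Wiremu, and Desmond each take €230,000.
Ximena's share (€690,000) is divided into 3 shares of €230,000: Kenji, Lachlan, and Uma each take €230,000.
Noor's share (€690,000) is divided into 2 shares of €345,000: Priya and Benedek each take €345,000.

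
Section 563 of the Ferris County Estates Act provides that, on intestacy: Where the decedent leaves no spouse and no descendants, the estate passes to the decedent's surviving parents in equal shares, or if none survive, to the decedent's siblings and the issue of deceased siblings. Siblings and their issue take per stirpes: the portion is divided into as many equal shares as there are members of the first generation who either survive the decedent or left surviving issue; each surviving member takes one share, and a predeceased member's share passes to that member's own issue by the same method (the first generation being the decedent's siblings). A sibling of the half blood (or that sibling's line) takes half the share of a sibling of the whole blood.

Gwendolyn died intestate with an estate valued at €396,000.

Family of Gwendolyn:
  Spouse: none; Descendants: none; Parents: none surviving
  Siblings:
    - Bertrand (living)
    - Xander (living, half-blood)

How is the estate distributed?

The entire €396,000 passes to the siblings and their issue.
Counting each half-blood sibling's line as half a unit, there are 3/2 units in €396,000, so one unit is €264,000. Whole-blood lines (Bertrand) take €264,000 each; half-blood lines (Xander) take €132,000 each.

Bertrand: €264,000; Xander: €132,000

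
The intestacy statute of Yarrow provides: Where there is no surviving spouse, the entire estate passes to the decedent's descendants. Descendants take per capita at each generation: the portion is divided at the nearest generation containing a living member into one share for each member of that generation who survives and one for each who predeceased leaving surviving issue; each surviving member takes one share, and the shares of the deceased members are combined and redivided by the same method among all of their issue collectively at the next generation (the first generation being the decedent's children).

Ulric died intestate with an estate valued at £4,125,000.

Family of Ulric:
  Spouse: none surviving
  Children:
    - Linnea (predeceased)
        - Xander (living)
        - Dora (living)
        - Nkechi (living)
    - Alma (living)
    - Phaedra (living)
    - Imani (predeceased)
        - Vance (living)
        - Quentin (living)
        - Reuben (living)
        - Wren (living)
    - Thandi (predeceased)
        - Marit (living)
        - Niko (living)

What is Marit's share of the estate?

The entire £4,125,000 passes to the descendants.
That amount (£4,125,000) is divided at the children's generation into 5 shares of £825,000. Alma and Phaedra each take £825,000. The 3 shares of the deceased (Linnea, Imani, and Thandi) are combined into a pool of £2,475,000.
That pool (£2,475,000) is divided at the grandchildren's generation equally among Xander, Dora, Nkechi, Vance, Quentin, Reuben, Wren, Marit, and Niko: £275,000 each.

Marit receives £275,000.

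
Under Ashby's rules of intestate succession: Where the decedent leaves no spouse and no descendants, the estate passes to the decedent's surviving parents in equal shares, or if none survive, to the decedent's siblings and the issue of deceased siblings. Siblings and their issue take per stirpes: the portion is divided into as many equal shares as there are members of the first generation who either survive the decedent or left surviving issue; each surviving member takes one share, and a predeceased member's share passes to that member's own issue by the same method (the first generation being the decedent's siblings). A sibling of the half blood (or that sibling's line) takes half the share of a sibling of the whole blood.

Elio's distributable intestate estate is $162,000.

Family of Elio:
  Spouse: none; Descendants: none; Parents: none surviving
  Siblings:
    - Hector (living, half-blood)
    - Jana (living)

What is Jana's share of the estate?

Jana receives $108,000.

The entire $162,000 passes to the siblings and their issue.
Counting each half-blood sibling's line as half a unit, there are 3/2 units in $162,000, so one unit is $108,000. Whole-blood lines (Jana) take $108,000 each; half-blood lines (Hector) take $54,000 each.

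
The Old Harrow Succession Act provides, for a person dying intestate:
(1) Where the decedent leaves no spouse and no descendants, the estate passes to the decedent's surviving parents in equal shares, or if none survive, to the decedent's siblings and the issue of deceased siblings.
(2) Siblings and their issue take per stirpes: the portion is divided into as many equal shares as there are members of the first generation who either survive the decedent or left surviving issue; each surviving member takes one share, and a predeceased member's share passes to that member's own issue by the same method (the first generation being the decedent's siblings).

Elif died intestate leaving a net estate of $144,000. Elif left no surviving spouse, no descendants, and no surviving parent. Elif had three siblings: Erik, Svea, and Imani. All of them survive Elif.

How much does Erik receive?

Erik receives $48,000.

The entire $144,000 passes to the siblings and their issue.
That amount ($144,000) is divided into 3 shares of $48,000: Erik, Svea, and Imani each take $48,000.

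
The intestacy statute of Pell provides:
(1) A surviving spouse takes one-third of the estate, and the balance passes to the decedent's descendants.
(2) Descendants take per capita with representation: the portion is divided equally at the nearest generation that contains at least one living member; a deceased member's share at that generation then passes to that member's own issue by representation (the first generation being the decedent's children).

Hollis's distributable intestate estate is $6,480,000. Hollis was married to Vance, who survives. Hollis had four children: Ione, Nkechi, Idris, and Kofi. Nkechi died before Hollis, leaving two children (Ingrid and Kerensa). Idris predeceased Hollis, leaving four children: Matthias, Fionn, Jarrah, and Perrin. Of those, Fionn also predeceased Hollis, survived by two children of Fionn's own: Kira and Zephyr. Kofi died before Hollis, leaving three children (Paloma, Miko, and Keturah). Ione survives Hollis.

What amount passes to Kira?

Kira receives $135,000.

Vance takes one-third of $6,480,000 = $2,160,000. The remaining $4,320,000 passes to the descendants.
The descendants' portion ($4,320,000) is divided into 4 shares of $1,080,000: Ione takes $1,080,000; Nkechi's $1,080,000 share passes to Nkechi's issue; Idris's $1,080,000 share passes to Idris's issue; Kofi's $1,080,000 share passes to Kofi's issue.
Nkechi's share ($1,080,000) is divided into 2 shares of $540,000: Ingrid and Kerensa each take $540,000.
Idris's share ($1,080,000) is divided into 4 shares of $270,000: Matthias, Jarrah, and Perrin each take $270,000; Fionn's $270,000 share passes to Fionn's issue.
Fionn's share ($270,000) is divided into 2 shares of $135,000: Kira and Zephyr each take $135,000.
Kofi's share ($1,080,000) is divided into 3 shares of $360,000: Paloma, Miko, and Keturah each take $360,000.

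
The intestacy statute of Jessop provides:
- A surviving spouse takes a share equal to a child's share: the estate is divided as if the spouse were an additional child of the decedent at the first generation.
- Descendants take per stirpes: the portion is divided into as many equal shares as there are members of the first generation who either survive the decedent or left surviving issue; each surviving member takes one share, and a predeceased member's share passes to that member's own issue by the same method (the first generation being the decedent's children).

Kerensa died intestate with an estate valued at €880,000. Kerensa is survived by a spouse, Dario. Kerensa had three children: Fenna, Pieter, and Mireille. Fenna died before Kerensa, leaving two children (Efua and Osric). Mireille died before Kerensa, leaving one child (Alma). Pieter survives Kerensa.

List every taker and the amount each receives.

Dario: €220,000; Efua: €110,000; Osric: €110,000; Pieter: €220,000; Alma: €220,000

The spouse counts as an additional share at the children's level, so there are 4 primary shares of €220,000. Dario takes one such share (€220,000).
The children's combined portion (€660,000) is divided into 3 shares of €220,000: Pieter takes €220,000; Fenna's €220,000 share passes to Fenna's issue; Mireille's €220,000 share passes to Mireille's issue.
Fenna's share (€220,000) is divided into 2 shares of €110,000: Efua and Osric each take €110,000.
Mireille's share (€220,000) passes entirely to Alma.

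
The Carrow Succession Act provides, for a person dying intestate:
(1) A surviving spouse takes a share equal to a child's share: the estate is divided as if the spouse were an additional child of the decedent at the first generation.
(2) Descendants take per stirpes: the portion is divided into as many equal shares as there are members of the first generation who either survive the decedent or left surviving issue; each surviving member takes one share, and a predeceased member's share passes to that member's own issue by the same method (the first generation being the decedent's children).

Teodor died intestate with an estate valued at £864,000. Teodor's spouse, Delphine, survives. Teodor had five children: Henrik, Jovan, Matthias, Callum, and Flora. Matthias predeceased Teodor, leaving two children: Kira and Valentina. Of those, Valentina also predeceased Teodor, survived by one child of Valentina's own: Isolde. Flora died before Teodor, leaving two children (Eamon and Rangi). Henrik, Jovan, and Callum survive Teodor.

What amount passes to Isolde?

The spouse counts as an additional share at the children's level, so there are 6 primary shares of £144,000. Delphine takes one such share (£144,000).
The children's combined portion (£720,000) is divided into 5 shares of £144,000: Henrik, Jovan, and Callum each take £144,000; Matthias's £144,000 share passes to Matthias's issue; Flora's £144,000 share passes to Flora's issue.
Matthias's share (£144,000) is divided into 2 shares of £72,000: Kira takes £72,000; Valentina's £72,000 share passes to Valentina's issue.
Valentina's share (£72,000) passes entirely to Isolde.
Flora's share (£144,000) is divided into 2 shares of £72,000: Eamon and Rangi each take £72,000.

Isolde receives £72,000.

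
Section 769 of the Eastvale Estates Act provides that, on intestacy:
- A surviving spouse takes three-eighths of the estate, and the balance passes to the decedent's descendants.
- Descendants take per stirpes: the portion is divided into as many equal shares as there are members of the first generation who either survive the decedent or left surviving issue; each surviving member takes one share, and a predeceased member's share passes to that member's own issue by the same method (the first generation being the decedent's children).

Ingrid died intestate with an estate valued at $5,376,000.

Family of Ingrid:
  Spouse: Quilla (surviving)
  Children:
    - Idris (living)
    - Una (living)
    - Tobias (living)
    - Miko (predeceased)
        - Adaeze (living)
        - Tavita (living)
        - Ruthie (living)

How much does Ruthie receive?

Ruthie receives $280,000.

Quilla takes three-eighths of $5,376,000 = $2,016,000. The remaining $3,360,000 passes to the descendants.
The descendants' portion ($3,360,000) is divided into 4 shares of $840,000: Idris, Una, and Tobias each take $840,000; Miko's $840,000 share passes to Miko's issue.
Miko's share ($840,000) is divided into 3 shares of $280,000: Adaeze, Tavita, and Ruthie each take $280,000.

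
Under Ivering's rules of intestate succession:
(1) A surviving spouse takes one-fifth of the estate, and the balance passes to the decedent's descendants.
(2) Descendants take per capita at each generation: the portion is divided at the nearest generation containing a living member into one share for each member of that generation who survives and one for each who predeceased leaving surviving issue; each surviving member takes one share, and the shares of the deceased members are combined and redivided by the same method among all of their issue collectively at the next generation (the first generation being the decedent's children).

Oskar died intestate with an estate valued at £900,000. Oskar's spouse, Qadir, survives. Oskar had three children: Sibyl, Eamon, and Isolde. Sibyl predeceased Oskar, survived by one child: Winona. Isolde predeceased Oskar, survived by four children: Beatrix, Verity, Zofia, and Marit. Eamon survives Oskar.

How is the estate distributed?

Qadir: £180,000; Winona: £96,000; Eamon: £240,000; Beatrix: £96,000; Verity: £96,000; Zofia: £96,000; Marit: £96,000

Qadir takes one-fifth of £900,000 = £180,000. The remaining £720,000 passes to the descendants.
The descendants' portion (£720,000) is divided at the children's generation into 3 shares of £240,000. Eamon takes £240,000. The 2 shares of the deceased (Sibyl and Isolde) are combined into a pool of £480,000.
That pool (£480,000) is divided at the grandchildren's generation equally among Winona, Beatrix, Verity, Zofia, and Marit: £96,000 each.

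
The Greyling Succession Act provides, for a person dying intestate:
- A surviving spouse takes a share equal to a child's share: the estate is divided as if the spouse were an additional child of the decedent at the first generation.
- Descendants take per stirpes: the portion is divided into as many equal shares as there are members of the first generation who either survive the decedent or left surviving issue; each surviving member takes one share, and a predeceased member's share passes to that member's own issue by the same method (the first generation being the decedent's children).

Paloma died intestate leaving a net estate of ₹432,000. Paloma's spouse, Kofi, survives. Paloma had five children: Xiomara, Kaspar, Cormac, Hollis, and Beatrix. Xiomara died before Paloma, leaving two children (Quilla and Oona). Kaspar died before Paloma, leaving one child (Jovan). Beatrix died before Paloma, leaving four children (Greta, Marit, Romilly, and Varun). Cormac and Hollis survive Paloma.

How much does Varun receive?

Varun receives ₹18,000.

The spouse counts as an additional share at the children's level, so there are 6 primary shares of ₹72,000. Kofi takes one such share (₹72,000).
The children's combined portion (₹360,000) is divided into 5 shares of ₹72,000: Cormac and Hollis each take ₹72,000; Xiomara's ₹72,000 share passes to Xiomara's issue; Kaspar's ₹72,000 share passes to Kaspar's issue; Beatrix's ₹72,000 share passes to Beatrix's issue.
Xiomara's share (₹72,000) is divided into 2 shares of ₹36,000: Quilla and Oona each take ₹36,000.
Kaspar's share (₹72,000) passes entirely to Jovan.
Beatrix's share (₹72,000) is divided into 4 shares of ₹18,000: Greta, Marit, Romilly, and Varun each take ₹18,000.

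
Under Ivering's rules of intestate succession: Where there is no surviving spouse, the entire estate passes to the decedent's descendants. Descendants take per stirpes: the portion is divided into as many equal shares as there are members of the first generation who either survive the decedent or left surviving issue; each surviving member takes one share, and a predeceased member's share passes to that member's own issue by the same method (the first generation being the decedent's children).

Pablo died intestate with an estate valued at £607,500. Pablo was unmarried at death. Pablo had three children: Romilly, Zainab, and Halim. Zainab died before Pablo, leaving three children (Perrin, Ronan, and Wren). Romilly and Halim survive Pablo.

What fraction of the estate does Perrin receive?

The entire £607,500 passes to the descendants.
That amount (£607,500) is divided into 3 shares of £202,500: Romilly and Halim each take £202,500; Zainab's £202,500 share passes to Zainab's issue.
Zainab's share (£202,500) is divided into 3 shares of £67,500: Perrin, Ronan, and Wren each take £67,500.

Perrin receives 1/9 of the estate.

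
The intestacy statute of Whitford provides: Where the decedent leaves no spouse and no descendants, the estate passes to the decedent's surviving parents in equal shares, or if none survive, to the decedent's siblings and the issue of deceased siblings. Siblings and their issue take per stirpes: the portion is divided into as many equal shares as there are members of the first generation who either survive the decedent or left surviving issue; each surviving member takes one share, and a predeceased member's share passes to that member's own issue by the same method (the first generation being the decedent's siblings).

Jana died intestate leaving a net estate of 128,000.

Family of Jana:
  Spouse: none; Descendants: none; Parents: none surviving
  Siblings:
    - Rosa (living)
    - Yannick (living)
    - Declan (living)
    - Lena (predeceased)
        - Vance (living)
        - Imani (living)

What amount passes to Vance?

The entire 128,000 passes to the siblings and their issue.
That amount (128,000) is divided into 4 shares of 32,000: Rosa, Yannick, and Declan each take 32,000; Lena's 32,000 share passes to Lena's issue.
Lena's share (32,000) is divided into 2 shares of 16,000: Vance and Imani each take 16,000.

Vance receives 16,000.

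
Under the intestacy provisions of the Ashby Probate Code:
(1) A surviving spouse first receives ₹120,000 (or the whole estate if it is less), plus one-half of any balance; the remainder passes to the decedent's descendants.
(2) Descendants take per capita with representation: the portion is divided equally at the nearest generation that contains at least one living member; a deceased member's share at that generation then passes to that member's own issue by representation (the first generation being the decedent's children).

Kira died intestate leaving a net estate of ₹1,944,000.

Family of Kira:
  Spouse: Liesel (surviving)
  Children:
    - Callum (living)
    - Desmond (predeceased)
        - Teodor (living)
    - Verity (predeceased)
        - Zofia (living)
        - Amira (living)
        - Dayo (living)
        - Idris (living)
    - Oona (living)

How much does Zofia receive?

Liesel first takes ₹120,000, leaving a balance of ₹1,824,000. Liesel then takes one-half of the balance (₹912,000), for a total of ₹1,032,000. The remaining ₹912,000 passes to the descendants.
The descendants' portion (₹912,000) is divided into 4 shares of ₹228,000: Callum and Oona each take ₹228,000; Desmond's ₹228,000 share passes to Desmond's issue; Verity's ₹228,000 share passes to Verity's issue.
Desmond's share (₹228,000) passes entirely to Teodor.
Verity's share (₹228,000) is divided into 4 shares of ₹57,000: Zofia, Amira, Dayo, and Idris each take ₹57,000.

Zofia receives ₹57,000.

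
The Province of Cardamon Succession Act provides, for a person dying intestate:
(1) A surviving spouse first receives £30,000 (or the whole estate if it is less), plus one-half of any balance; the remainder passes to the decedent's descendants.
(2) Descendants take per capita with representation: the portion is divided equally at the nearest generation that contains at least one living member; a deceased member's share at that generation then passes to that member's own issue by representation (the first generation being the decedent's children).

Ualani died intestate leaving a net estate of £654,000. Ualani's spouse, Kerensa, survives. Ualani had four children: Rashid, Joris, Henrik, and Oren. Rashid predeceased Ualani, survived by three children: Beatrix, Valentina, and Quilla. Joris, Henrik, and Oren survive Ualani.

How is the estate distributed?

Kerensa first takes £30,000, leaving a balance of £624,000. Kerensa then takes one-half of the balance (£312,000), for a total of £342,000. The remaining £312,000 passes to the descendants.
The descendants' portion (£312,000) is divided into 4 shares of £78,000: Joris, Henrik, and Oren each take £78,000; Rashid's £78,000 share passes to Rashid's issue.
Rashid's share (£78,000) is divided into 3 shares of £26,000: Beatrix, Valentina, and Quilla each take £26,000.

Kerensa: £342,000; Beatrix: £26,000; Valentina: £26,000; Quilla: £26,000; Joris: £78,000; Henrik: £78,000; Oren: £78,000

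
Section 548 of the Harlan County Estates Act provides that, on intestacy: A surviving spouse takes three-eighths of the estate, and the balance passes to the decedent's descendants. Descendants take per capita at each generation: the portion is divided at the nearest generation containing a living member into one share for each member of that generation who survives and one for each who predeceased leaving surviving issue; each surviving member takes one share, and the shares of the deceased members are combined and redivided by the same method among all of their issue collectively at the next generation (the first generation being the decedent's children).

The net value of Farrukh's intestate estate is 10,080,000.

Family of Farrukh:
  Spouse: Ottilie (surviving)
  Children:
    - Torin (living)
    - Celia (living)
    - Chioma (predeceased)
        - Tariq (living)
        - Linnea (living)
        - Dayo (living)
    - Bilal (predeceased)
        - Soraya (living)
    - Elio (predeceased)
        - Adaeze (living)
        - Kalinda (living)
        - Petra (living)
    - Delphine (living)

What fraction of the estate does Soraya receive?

Soraya receives 5/112 of the estate.

Ottilie takes three-eighths of 10,080,000 = 3,780,000. The remaining 6,300,000 passes to the descendants.
The descendants' portion (6,300,000) is divided at the children's generation into 6 shares of 1,050,000. Torin, Celia, and Delphine each take 1,050,000. The 3 shares of the deceased (Chioma, Bilal, and Elio) are combined into a pool of 3,150,000.
That pool (3,150,000) is divided at the grandchildren's generation equally among Tariq, Linnea, Dayo, Soraya, Adaeze, Kalinda, and Petra: 450,000 each.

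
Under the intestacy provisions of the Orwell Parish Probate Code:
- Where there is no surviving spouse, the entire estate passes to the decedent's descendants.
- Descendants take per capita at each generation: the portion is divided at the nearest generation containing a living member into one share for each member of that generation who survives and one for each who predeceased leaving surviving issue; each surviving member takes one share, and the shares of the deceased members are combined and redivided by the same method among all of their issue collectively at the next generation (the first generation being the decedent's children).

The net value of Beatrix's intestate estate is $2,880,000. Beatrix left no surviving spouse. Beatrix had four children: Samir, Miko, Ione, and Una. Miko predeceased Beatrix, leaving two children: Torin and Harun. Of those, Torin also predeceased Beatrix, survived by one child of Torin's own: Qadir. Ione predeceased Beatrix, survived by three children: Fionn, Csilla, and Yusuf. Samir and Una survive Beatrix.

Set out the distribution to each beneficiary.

Samir: $720,000; Qadir: $288,000; Harun: $288,000; Fionn: $288,000; Csilla: $288,000; Yusuf: $288,000; Una: $720,000

The entire $2,880,000 passes to the descendants.
That amount ($2,880,000) is divided at the children's generation into 4 shares of $720,000. Samir and Una each take $720,000. The 2 shares of the deceased (Miko and Ione) are combined into a pool of $1,440,000.
That pool ($1,440,000) is divided at the grandchildren's generation into 5 shares of $288,000. Harun, Fionn, Csilla, and Yusuf each take $288,000. The remaining share for the deceased Torin ($288,000) is carried to the next generation.
That pool ($288,000) passes entirely to Qadir, the sole taker at the great-grandchildren's generation.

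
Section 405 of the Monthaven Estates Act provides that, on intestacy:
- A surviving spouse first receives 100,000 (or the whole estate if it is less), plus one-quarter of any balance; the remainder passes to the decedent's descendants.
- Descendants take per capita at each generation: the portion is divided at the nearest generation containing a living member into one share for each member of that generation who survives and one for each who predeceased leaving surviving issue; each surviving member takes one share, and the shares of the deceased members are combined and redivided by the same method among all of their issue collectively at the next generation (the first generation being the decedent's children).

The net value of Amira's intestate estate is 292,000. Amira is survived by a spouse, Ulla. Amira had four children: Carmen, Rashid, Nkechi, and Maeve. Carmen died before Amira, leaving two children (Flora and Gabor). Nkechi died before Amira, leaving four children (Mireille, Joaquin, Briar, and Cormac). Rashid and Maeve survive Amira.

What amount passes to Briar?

Briar receives 12,000.

Ulla first takes 100,000, leaving a balance of 192,000. Ulla then takes one-quarter of the balance (48,000), for a total of 148,000. The remaining 144,000 passes to the descendants.
The descendants' portion (144,000) is divided at the children's generation into 4 shares of 36,000. Rashid and Maeve each take 36,000. The 2 shares of the deceased (Carmen and Nkechi) are combined into a pool of 72,000.
That pool (72,000) is divided at the grandchildren's generation equally among Flora, Gabor, Mireille, Joaquin, Briar, and Cormac: 12,000 each.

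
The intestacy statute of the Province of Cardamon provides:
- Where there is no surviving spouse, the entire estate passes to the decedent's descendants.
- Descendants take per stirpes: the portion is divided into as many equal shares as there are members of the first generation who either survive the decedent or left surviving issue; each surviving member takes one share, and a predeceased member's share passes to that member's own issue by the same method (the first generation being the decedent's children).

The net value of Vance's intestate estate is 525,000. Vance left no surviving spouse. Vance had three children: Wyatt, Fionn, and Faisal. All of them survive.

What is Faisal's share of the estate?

Faisal receives 175,000.

The entire 525,000 passes to the descendants.
That amount (525,000) is divided into 3 shares of 175,000: Wyatt, Fionn, and Faisal each take 175,000.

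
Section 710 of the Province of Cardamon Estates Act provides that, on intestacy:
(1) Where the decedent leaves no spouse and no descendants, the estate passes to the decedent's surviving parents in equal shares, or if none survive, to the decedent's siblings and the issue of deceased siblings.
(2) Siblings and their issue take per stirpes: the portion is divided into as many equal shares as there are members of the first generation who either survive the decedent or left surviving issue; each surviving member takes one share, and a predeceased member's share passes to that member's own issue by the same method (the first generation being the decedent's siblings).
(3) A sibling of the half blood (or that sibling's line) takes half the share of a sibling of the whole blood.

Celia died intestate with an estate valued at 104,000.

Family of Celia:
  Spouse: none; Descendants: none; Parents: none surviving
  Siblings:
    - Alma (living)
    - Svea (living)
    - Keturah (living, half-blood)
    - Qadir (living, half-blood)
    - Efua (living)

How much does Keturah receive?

The entire 104,000 passes to the siblings and their issue.
Counting each half-blood sibling's line as half a unit, there are 4 units in 104,000, so one unit is 26,000. Whole-blood lines (Alma, Svea, and Efua) take 26,000 each; half-blood lines (Keturah and Qadir) take 13,000 each.

Keturah receives 13,000.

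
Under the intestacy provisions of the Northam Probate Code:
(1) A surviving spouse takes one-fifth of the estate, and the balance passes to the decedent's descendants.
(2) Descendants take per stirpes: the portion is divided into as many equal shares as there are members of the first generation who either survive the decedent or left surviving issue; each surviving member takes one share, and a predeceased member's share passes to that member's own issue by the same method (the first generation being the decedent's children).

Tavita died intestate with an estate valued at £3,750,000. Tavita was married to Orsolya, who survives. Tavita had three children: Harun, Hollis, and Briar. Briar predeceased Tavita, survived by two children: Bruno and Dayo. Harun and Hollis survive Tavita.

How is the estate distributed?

Orsolya: £750,000; Harun: £1,000,000; Hollis: £1,000,000; Bruno: £500,000; Dayo: £500,000

Orsolya takes one-fifth of £3,750,000 = £750,000. The remaining £3,000,000 passes to the descendants.
The descendants' portion (£3,000,000) is divided into 3 shares of £1,000,000: Harun and Hollis each take £1,000,000; Briar's £1,000,000 share passes to Briar's issue.
Briar's share (£1,000,000) is divided into 2 shares of £500,000: Bruno and Dayo each take £500,000.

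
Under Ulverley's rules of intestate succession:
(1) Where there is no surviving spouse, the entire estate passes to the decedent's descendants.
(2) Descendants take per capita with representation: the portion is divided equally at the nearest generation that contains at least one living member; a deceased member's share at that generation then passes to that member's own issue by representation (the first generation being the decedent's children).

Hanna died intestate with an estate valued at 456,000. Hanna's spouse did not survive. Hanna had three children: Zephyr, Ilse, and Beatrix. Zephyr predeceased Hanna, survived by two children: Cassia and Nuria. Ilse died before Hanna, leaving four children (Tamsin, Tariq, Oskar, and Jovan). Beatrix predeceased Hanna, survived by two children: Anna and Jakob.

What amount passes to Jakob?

The entire 456,000 passes to the descendants.
No child survives, so the initial division is made at the grandchildren's generation.
That amount (456,000) is divided into 8 shares of 57,000: Cassia, Nuria, Tamsin, Tariq, Oskar, Jovan, Anna, and Jakob each take 57,000.

Jakob receives 57,000.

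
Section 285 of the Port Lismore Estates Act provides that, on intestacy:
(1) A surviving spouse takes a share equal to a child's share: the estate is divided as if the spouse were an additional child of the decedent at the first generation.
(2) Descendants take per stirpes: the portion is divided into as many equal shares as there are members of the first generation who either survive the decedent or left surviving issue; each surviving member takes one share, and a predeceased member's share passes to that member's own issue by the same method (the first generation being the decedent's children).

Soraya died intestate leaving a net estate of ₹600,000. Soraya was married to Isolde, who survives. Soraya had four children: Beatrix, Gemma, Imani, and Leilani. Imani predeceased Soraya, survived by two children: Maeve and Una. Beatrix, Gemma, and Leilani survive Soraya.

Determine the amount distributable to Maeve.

The spouse counts as an additional share at the children's level, so there are 5 primary shares of ₹120,000. Isolde takes one such share (₹120,000).
The children's combined portion (₹480,000) is divided into 4 shares of ₹120,000: Beatrix, Gemma, and Leilani each take ₹120,000; Imani's ₹120,000 share passes to Imani's issue.
Imani's share (₹120,000) is divided into 2 shares of ₹60,000: Maeve and Una each take ₹60,000.

Maeve receives ₹60,000.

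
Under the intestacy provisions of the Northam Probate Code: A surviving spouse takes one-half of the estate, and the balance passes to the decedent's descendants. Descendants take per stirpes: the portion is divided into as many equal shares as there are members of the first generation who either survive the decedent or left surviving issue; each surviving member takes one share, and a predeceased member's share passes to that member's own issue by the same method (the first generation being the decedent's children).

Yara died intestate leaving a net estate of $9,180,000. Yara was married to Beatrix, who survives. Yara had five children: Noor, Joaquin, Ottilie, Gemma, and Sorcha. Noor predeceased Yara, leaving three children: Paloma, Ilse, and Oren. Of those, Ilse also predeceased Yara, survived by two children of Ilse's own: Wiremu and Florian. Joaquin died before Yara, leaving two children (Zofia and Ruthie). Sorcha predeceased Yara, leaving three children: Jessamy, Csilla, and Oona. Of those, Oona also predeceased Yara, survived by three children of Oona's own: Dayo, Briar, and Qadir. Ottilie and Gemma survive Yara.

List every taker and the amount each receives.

Beatrix: $4,590,000; Paloma: $306,000; Wiremu: $153,000; Florian: $153,000; Oren: $306,000; Zofia: $459,000; Ruthie: $459,000; Ottilie: $918,000; Gemma: $918,000; Jessamy: $306,000; Csilla: $306,000; Dayo: $102,000; Briar: $102,000; Qadir: $102,000

Beatrix takes one-half of $9,180,000 = $4,590,000. The remaining $4,590,000 passes to the descendants.
The descendants' portion ($4,590,000) is divided into 5 shares of $918,000: Ottilie and Gemma each take $918,000; Noor's $918,000 share passes to Noor's issue; Joaquin's $918,000 share passes to Joaquin's issue; Sorcha's $918,000 share passes to Sorcha's issue.
Noor's share ($918,000) is divided into 3 shares of $306,000: Paloma and Oren each take $306,000; Ilse's $306,000 share passes to Ilse's issue.
Ilse's share ($306,000) is divided into 2 shares of $153,000: Wiremu and Florian each take $153,000.
Joaquin's share ($918,000) is divided into 2 shares of $459,000: Zofia and Ruthie each take $459,000.
Sorcha's share ($918,000) is divided into 3 shares of $306,000: Jessamy and Csilla each take $306,000; Oona's $306,000 share passes to Oona's issue.
Oona's share ($306,000) is divided into 3 shares of $102,000: Dayo, Briar, and Qadir each take $102,000.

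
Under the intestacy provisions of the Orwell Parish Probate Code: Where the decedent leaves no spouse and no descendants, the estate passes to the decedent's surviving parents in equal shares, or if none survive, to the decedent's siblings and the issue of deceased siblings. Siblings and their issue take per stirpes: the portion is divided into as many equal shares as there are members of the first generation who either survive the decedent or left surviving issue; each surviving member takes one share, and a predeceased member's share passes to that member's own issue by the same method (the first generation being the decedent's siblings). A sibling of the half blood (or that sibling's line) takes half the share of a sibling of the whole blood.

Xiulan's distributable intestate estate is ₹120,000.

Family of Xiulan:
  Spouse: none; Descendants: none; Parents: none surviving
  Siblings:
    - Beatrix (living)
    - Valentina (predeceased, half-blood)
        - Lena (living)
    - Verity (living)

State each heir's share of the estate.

Beatrix: ₹48,000; Lena: ₹24,000; Verity: ₹48,000

The entire ₹120,000 passes to the siblings and their issue.
Counting each half-blood sibling's line as half a unit, there are 5/2 units in ₹120,000, so one unit is ₹48,000. Whole-blood lines (Beatrix and Verity) take ₹48,000 each; half-blood lines (Valentina) take ₹24,000 each.
Valentina's share (₹24,000) passes entirely to Lena.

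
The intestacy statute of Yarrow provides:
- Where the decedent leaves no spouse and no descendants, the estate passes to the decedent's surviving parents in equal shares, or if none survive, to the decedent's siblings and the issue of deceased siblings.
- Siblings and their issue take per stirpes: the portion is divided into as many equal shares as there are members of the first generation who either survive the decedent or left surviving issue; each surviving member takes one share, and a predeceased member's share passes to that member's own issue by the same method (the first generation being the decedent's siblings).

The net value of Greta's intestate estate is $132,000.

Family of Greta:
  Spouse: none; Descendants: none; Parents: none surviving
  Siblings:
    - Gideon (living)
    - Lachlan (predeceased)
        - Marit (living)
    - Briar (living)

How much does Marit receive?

The entire $132,000 passes to the siblings and their issue.
That amount ($132,000) is divided into 3 shares of $44,000: Gideon and Briar each take $44,000; Lachlan's $44,000 share passes to Lachlan's issue.
Lachlan's share ($44,000) passes entirely to Marit.

Marit receives $44,000.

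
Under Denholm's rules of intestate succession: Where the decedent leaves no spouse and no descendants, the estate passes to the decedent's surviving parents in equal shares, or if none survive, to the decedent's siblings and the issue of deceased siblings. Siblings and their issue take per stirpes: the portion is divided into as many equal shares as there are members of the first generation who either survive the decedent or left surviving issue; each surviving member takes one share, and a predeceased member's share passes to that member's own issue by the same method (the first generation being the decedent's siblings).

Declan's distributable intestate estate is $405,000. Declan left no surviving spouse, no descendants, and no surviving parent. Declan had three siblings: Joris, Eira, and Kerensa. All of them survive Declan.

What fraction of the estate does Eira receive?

The entire $405,000 passes to the siblings and their issue.
That amount ($405,000) is divided into 3 shares of $135,000: Joris, Eira, and Kerensa each take $135,000.

Eira receives 1/3 of the estate.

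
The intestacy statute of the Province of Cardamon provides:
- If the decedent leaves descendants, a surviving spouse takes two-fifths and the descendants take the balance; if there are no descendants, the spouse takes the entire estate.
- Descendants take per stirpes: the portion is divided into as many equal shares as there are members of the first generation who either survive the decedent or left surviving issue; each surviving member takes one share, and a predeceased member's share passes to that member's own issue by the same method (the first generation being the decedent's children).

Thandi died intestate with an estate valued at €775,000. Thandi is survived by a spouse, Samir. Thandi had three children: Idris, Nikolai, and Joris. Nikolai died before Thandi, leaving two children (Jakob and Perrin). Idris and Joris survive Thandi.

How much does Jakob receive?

Samir takes two-fifths of €775,000 = €310,000. The remaining €465,000 passes to the descendants.
The descendants' portion (€465,000) is divided into 3 shares of €155,000: Idris and Joris each take €155,000; Nikolai's €155,000 share passes to Nikolai's issue.
Nikolai's share (€155,000) is divided into 2 shares of €77,500: Jakob and Perrin each take €77,500.

Jakob receives €77,500.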